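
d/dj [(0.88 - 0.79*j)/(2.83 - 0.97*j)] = (3.911343 - 1.340637*j)/(0.97*j - 2.83)^3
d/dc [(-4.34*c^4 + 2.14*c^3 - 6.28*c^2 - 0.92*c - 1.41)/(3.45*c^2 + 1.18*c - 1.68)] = (-29.946*c^5 - 7.9806*c^4 + 34.2152*c^3 - 15.022*c^2 + 30.8298*c + 3.2094)/(11.9025*c^4 + 8.142*c^3 - 10.1996*c^2 - 3.9648*c + 2.8224)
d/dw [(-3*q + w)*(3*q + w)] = 2*w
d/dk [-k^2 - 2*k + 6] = -2*k - 2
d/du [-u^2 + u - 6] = 1 - 2*u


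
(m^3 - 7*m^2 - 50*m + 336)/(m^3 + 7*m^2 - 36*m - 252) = (m - 8)/(m + 6)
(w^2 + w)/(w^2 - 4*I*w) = (w + 1)/(w - 4*I)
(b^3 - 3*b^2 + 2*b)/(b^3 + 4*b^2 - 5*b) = (b - 2)/(b + 5)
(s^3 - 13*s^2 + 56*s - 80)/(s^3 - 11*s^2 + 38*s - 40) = (s - 4)/(s - 2)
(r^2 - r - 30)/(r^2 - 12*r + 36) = (r + 5)/(r - 6)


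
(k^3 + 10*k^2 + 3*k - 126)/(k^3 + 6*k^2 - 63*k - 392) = (k^2 + 3*k - 18)/(k^2 - k - 56)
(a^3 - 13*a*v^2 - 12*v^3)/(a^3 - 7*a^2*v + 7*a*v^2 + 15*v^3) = (a^2 - a*v - 12*v^2)/(a^2 - 8*a*v + 15*v^2)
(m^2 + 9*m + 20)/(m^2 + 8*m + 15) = (m + 4)/(m + 3)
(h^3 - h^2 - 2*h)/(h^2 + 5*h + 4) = h*(h - 2)/(h + 4)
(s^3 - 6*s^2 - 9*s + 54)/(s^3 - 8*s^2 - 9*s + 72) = (s - 6)/(s - 8)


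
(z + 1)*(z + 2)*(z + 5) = z^3 + 8*z^2 + 17*z + 10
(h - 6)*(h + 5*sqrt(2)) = h^2 - 6*h + 5*sqrt(2)*h - 30*sqrt(2)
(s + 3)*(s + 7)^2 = s^3 + 17*s^2 + 91*s + 147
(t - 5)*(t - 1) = t^2 - 6*t + 5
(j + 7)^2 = j^2 + 14*j + 49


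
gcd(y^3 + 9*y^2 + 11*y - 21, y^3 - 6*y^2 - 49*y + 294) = y + 7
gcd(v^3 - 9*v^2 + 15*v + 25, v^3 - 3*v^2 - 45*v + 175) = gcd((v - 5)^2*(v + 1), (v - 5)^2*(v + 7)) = v^2 - 10*v + 25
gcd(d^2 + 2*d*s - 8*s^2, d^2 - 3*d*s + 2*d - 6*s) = 1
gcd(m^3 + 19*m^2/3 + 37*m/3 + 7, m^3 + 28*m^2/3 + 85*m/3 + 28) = m^2 + 16*m/3 + 7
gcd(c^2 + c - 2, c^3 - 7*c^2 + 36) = c + 2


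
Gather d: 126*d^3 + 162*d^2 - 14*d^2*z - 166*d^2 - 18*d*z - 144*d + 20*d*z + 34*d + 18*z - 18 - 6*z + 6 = 126*d^3 + d^2*(-14*z - 4) + d*(2*z - 110) + 12*z - 12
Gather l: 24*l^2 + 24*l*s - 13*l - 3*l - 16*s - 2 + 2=24*l^2 + l*(24*s - 16) - 16*s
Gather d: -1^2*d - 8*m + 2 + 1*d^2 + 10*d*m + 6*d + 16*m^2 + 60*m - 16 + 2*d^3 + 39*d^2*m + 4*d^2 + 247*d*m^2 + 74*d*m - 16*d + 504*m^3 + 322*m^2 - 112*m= 2*d^3 + d^2*(39*m + 5) + d*(247*m^2 + 84*m - 11) + 504*m^3 + 338*m^2 - 60*m - 14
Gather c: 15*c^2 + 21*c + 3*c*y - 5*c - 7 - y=15*c^2 + c*(3*y + 16) - y - 7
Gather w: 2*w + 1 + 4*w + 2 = 6*w + 3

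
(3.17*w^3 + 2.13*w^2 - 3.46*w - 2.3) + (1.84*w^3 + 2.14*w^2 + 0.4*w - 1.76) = 5.01*w^3 + 4.27*w^2 - 3.06*w - 4.06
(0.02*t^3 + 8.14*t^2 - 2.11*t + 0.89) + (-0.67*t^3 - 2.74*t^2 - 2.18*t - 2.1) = -0.65*t^3 + 5.4*t^2 - 4.29*t - 1.21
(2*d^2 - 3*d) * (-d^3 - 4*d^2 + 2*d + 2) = -2*d^5 - 5*d^4 + 16*d^3 - 2*d^2 - 6*d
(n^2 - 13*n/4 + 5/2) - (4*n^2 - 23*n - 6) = -3*n^2 + 79*n/4 + 17/2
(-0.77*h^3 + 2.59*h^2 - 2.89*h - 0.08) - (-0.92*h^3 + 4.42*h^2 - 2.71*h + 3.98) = 0.15*h^3 - 1.83*h^2 - 0.18*h - 4.06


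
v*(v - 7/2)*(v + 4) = v^3 + v^2/2 - 14*v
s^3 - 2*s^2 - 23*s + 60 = (s - 4)*(s - 3)*(s + 5)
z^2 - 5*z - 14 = (z - 7)*(z + 2)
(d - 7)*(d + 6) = d^2 - d - 42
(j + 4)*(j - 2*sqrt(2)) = j^2 - 2*sqrt(2)*j + 4*j - 8*sqrt(2)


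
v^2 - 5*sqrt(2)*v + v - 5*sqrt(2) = (v + 1)*(v - 5*sqrt(2))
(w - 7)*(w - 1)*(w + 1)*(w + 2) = w^4 - 5*w^3 - 15*w^2 + 5*w + 14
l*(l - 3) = l^2 - 3*l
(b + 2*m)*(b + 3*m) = b^2 + 5*b*m + 6*m^2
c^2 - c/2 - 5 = (c - 5/2)*(c + 2)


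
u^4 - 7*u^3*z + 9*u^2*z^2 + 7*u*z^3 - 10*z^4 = (u - 5*z)*(u - 2*z)*(u - z)*(u + z)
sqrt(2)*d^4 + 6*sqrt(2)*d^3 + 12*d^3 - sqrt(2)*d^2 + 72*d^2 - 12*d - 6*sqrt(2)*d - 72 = (d - 1)*(d + 6)*(d + 6*sqrt(2))*(sqrt(2)*d + sqrt(2))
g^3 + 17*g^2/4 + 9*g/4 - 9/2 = (g - 3/4)*(g + 2)*(g + 3)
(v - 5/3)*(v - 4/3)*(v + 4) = v^3 + v^2 - 88*v/9 + 80/9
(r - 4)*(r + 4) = r^2 - 16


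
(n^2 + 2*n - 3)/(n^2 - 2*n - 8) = (-n^2 - 2*n + 3)/(-n^2 + 2*n + 8)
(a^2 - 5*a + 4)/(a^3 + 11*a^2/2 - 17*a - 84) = 2*(a - 1)/(2*a^2 + 19*a + 42)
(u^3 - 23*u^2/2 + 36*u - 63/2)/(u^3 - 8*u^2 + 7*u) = (2*u^2 - 9*u + 9)/(2*u*(u - 1))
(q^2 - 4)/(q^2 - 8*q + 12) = (q + 2)/(q - 6)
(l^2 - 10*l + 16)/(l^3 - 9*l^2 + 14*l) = (l - 8)/(l*(l - 7))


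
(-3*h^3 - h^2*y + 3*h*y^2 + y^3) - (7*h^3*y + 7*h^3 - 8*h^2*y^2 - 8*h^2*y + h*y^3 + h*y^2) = -7*h^3*y - 10*h^3 + 8*h^2*y^2 + 7*h^2*y - h*y^3 + 2*h*y^2 + y^3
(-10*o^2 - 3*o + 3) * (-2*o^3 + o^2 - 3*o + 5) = 20*o^5 - 4*o^4 + 21*o^3 - 38*o^2 - 24*o + 15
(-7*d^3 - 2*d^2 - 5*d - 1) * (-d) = 7*d^4 + 2*d^3 + 5*d^2 + d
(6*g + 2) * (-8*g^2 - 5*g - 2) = -48*g^3 - 46*g^2 - 22*g - 4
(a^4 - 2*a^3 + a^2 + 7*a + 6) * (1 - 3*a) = -3*a^5 + 7*a^4 - 5*a^3 - 20*a^2 - 11*a + 6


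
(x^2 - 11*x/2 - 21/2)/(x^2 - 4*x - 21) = (x + 3/2)/(x + 3)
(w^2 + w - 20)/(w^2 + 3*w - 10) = (w - 4)/(w - 2)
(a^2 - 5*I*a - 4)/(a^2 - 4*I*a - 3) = (a - 4*I)/(a - 3*I)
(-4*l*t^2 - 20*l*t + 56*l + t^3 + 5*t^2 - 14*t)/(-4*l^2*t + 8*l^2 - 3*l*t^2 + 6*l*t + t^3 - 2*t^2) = (t + 7)/(l + t)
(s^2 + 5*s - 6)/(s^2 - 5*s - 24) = (-s^2 - 5*s + 6)/(-s^2 + 5*s + 24)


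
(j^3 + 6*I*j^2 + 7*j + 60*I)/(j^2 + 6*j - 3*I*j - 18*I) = (j^2 + 9*I*j - 20)/(j + 6)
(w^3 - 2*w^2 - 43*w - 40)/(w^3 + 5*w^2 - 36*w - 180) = (w^2 - 7*w - 8)/(w^2 - 36)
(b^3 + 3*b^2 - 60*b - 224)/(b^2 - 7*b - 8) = (b^2 + 11*b + 28)/(b + 1)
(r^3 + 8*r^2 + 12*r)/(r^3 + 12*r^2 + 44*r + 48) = r/(r + 4)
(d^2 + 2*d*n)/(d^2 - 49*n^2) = d*(d + 2*n)/(d^2 - 49*n^2)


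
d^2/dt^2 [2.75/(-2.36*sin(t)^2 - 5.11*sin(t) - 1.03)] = (61.2656*sin(t)^4 + 99.4917*sin(t)^3 - 46.828925*sin(t)^2 - 213.457475*sin(t) - 130.24715)/(2.36*sin(t)^2 + 5.11*sin(t) + 1.03)^3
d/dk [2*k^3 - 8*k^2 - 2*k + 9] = 6*k^2 - 16*k - 2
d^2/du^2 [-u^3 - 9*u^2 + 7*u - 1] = -6*u - 18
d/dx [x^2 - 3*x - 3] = 2*x - 3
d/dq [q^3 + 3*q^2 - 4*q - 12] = 3*q^2 + 6*q - 4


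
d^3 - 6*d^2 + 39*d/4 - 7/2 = (d - 7/2)*(d - 2)*(d - 1/2)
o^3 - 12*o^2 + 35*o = o*(o - 7)*(o - 5)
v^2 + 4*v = v*(v + 4)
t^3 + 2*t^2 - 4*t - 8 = (t - 2)*(t + 2)^2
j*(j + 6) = j^2 + 6*j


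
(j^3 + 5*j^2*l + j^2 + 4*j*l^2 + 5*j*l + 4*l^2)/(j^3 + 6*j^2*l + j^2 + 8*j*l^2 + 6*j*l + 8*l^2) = (j + l)/(j + 2*l)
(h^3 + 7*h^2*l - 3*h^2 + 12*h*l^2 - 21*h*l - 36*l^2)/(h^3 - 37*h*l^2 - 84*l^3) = (h - 3)/(h - 7*l)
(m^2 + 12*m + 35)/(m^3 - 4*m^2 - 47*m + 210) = (m + 5)/(m^2 - 11*m + 30)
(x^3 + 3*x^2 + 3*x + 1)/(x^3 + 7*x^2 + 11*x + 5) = (x + 1)/(x + 5)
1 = 1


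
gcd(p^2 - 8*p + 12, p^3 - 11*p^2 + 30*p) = p - 6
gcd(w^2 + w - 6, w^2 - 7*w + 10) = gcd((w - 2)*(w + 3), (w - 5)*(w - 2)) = w - 2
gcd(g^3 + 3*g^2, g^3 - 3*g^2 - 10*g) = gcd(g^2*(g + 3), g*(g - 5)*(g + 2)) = g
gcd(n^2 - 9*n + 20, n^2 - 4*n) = n - 4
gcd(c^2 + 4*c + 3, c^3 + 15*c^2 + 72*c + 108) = c + 3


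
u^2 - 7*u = u*(u - 7)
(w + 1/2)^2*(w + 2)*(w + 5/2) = w^4 + 11*w^3/2 + 39*w^2/4 + 49*w/8 + 5/4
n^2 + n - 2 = (n - 1)*(n + 2)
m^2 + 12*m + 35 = (m + 5)*(m + 7)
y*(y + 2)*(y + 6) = y^3 + 8*y^2 + 12*y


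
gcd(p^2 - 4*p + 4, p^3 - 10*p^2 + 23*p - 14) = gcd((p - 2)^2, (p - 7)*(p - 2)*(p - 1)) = p - 2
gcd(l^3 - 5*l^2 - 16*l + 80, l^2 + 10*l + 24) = l + 4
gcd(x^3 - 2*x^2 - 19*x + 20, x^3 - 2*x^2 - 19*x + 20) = x^3 - 2*x^2 - 19*x + 20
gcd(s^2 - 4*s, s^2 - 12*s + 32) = s - 4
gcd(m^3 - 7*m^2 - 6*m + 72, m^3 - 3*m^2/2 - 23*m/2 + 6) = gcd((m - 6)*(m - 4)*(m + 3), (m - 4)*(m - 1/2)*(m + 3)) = m^2 - m - 12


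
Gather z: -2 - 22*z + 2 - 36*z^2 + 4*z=-36*z^2 - 18*z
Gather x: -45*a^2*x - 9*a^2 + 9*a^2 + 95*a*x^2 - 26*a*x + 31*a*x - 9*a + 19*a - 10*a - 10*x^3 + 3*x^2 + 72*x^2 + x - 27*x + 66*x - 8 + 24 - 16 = -10*x^3 + x^2*(95*a + 75) + x*(-45*a^2 + 5*a + 40)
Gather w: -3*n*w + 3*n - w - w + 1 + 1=3*n + w*(-3*n - 2) + 2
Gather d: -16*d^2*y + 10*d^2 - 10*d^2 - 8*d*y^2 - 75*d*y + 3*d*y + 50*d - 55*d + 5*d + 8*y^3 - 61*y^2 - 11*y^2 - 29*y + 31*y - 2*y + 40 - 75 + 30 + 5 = -16*d^2*y + d*(-8*y^2 - 72*y) + 8*y^3 - 72*y^2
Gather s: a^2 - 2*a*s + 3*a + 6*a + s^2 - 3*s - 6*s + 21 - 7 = a^2 + 9*a + s^2 + s*(-2*a - 9) + 14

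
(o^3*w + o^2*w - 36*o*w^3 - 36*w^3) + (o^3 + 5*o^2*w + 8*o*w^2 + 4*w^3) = o^3*w + o^3 + 6*o^2*w - 36*o*w^3 + 8*o*w^2 - 32*w^3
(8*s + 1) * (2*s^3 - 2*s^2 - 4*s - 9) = 16*s^4 - 14*s^3 - 34*s^2 - 76*s - 9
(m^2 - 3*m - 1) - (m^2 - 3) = 2 - 3*m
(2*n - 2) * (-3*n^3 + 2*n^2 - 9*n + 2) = -6*n^4 + 10*n^3 - 22*n^2 + 22*n - 4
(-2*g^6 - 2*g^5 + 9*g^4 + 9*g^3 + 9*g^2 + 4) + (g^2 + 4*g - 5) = -2*g^6 - 2*g^5 + 9*g^4 + 9*g^3 + 10*g^2 + 4*g - 1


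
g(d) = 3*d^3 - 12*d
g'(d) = 9*d^2 - 12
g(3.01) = 45.69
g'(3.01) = 69.54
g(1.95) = -1.16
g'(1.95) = 22.22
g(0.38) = -4.40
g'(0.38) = -10.70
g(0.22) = -2.61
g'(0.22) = -11.56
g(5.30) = 383.03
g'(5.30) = 240.81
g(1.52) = -7.70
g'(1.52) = 8.79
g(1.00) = -9.00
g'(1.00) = -3.00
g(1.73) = -5.23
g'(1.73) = 14.94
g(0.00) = 0.00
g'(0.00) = -12.00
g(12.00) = 5040.00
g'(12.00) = 1284.00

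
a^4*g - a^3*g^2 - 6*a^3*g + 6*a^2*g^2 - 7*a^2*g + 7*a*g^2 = a*(a - 7)*(a - g)*(a*g + g)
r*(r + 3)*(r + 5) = r^3 + 8*r^2 + 15*r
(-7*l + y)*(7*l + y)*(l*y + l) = -49*l^3*y - 49*l^3 + l*y^3 + l*y^2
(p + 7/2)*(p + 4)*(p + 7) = p^3 + 29*p^2/2 + 133*p/2 + 98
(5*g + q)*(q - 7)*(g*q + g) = 5*g^2*q^2 - 30*g^2*q - 35*g^2 + g*q^3 - 6*g*q^2 - 7*g*q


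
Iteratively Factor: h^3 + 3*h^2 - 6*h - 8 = (h + 1)*(h^2 + 2*h - 8) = (h - 2)*(h + 1)*(h + 4)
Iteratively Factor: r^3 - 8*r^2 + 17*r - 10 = (r - 2)*(r^2 - 6*r + 5) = (r - 5)*(r - 2)*(r - 1)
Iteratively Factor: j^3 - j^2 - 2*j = (j)*(j^2 - j - 2) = j*(j + 1)*(j - 2)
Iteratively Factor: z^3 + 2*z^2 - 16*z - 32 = (z - 4)*(z^2 + 6*z + 8) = (z - 4)*(z + 4)*(z + 2)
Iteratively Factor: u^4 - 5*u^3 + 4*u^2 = (u - 4)*(u^3 - u^2) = (u - 4)*(u - 1)*(u^2) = u*(u - 4)*(u - 1)*(u)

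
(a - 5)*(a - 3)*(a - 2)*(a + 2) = a^4 - 8*a^3 + 11*a^2 + 32*a - 60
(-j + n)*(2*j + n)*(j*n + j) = -2*j^3*n - 2*j^3 + j^2*n^2 + j^2*n + j*n^3 + j*n^2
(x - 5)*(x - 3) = x^2 - 8*x + 15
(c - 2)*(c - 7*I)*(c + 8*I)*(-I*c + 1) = -I*c^4 + 2*c^3 + 2*I*c^3 - 4*c^2 - 55*I*c^2 + 56*c + 110*I*c - 112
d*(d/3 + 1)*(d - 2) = d^3/3 + d^2/3 - 2*d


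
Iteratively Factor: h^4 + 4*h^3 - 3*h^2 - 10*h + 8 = (h + 4)*(h^3 - 3*h + 2) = (h - 1)*(h + 4)*(h^2 + h - 2) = (h - 1)*(h + 2)*(h + 4)*(h - 1)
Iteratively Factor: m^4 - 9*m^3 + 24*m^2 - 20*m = (m)*(m^3 - 9*m^2 + 24*m - 20) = m*(m - 5)*(m^2 - 4*m + 4) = m*(m - 5)*(m - 2)*(m - 2)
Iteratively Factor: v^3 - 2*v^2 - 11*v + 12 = (v - 1)*(v^2 - v - 12) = (v - 1)*(v + 3)*(v - 4)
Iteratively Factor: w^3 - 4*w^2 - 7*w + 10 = (w - 1)*(w^2 - 3*w - 10) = (w - 5)*(w - 1)*(w + 2)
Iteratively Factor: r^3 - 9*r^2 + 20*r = (r)*(r^2 - 9*r + 20) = r*(r - 5)*(r - 4)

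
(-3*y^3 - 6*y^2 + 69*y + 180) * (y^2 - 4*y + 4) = -3*y^5 + 6*y^4 + 81*y^3 - 120*y^2 - 444*y + 720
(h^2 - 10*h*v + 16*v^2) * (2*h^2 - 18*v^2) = 2*h^4 - 20*h^3*v + 14*h^2*v^2 + 180*h*v^3 - 288*v^4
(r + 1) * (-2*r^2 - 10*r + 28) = -2*r^3 - 12*r^2 + 18*r + 28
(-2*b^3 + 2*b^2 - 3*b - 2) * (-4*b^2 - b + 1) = 8*b^5 - 6*b^4 + 8*b^3 + 13*b^2 - b - 2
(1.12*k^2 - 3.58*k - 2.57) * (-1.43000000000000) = -1.6016*k^2 + 5.1194*k + 3.6751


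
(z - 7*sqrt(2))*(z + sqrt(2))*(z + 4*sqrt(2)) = z^3 - 2*sqrt(2)*z^2 - 62*z - 56*sqrt(2)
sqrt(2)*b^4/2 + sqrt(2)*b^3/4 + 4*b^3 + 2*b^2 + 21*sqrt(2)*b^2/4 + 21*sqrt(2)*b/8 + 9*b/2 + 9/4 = (b + 1/2)*(b + 3*sqrt(2)/2)^2*(sqrt(2)*b/2 + 1)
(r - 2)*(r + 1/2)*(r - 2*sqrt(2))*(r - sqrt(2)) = r^4 - 3*sqrt(2)*r^3 - 3*r^3/2 + 3*r^2 + 9*sqrt(2)*r^2/2 - 6*r + 3*sqrt(2)*r - 4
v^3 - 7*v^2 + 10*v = v*(v - 5)*(v - 2)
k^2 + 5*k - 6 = (k - 1)*(k + 6)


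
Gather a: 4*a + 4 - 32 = 4*a - 28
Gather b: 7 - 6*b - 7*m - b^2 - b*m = -b^2 + b*(-m - 6) - 7*m + 7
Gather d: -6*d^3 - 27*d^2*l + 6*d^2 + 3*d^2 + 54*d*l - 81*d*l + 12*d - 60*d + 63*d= -6*d^3 + d^2*(9 - 27*l) + d*(15 - 27*l)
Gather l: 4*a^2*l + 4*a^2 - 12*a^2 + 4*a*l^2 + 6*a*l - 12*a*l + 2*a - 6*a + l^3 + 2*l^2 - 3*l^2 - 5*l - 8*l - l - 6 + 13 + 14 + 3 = -8*a^2 - 4*a + l^3 + l^2*(4*a - 1) + l*(4*a^2 - 6*a - 14) + 24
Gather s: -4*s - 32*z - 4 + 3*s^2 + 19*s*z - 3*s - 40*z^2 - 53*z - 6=3*s^2 + s*(19*z - 7) - 40*z^2 - 85*z - 10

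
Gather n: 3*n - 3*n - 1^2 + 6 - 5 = 0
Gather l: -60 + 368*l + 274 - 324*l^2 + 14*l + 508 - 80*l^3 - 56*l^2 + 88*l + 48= -80*l^3 - 380*l^2 + 470*l + 770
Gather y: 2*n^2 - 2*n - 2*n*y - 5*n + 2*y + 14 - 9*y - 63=2*n^2 - 7*n + y*(-2*n - 7) - 49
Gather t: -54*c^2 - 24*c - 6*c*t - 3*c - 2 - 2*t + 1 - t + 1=-54*c^2 - 27*c + t*(-6*c - 3)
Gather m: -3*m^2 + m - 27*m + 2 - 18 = -3*m^2 - 26*m - 16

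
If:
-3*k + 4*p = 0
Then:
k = 4*p/3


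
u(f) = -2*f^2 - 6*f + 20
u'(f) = -4*f - 6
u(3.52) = -25.90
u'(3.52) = -20.08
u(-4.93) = 0.97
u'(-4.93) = 13.72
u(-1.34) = 24.45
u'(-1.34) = -0.64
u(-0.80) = 23.52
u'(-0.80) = -2.80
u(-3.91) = 12.88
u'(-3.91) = 9.64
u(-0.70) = 23.22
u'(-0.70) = -3.20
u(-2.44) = 22.73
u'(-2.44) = 3.76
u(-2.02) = 23.96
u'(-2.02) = 2.08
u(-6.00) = -16.00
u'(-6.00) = 18.00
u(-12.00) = -196.00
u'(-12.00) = 42.00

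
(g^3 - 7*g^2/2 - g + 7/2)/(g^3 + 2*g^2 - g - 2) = (g - 7/2)/(g + 2)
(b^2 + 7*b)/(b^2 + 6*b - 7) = b/(b - 1)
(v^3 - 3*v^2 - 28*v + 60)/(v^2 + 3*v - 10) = v - 6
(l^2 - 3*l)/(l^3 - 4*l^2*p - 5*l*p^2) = (3 - l)/(-l^2 + 4*l*p + 5*p^2)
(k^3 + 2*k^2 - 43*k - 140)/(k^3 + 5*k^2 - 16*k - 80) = (k - 7)/(k - 4)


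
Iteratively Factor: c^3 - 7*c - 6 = (c - 3)*(c^2 + 3*c + 2) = (c - 3)*(c + 1)*(c + 2)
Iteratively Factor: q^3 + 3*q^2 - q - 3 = (q - 1)*(q^2 + 4*q + 3) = (q - 1)*(q + 3)*(q + 1)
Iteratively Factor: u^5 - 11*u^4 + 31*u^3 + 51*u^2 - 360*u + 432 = (u - 4)*(u^4 - 7*u^3 + 3*u^2 + 63*u - 108) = (u - 4)*(u + 3)*(u^3 - 10*u^2 + 33*u - 36) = (u - 4)*(u - 3)*(u + 3)*(u^2 - 7*u + 12) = (u - 4)*(u - 3)^2*(u + 3)*(u - 4)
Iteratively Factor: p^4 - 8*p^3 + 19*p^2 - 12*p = (p - 1)*(p^3 - 7*p^2 + 12*p) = (p - 4)*(p - 1)*(p^2 - 3*p) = p*(p - 4)*(p - 1)*(p - 3)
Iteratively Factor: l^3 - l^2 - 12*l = (l)*(l^2 - l - 12) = l*(l - 4)*(l + 3)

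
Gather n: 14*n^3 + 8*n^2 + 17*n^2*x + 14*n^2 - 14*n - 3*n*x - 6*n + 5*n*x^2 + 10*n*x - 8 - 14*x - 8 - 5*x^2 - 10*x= 14*n^3 + n^2*(17*x + 22) + n*(5*x^2 + 7*x - 20) - 5*x^2 - 24*x - 16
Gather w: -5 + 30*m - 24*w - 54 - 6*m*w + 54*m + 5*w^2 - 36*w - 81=84*m + 5*w^2 + w*(-6*m - 60) - 140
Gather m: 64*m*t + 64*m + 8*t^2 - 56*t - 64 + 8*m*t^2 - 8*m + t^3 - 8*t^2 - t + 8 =m*(8*t^2 + 64*t + 56) + t^3 - 57*t - 56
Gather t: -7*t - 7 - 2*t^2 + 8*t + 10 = -2*t^2 + t + 3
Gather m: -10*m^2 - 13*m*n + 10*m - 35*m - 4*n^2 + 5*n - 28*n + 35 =-10*m^2 + m*(-13*n - 25) - 4*n^2 - 23*n + 35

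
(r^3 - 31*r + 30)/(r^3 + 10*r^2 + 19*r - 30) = (r - 5)/(r + 5)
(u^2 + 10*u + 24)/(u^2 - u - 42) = (u + 4)/(u - 7)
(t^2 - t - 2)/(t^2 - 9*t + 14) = (t + 1)/(t - 7)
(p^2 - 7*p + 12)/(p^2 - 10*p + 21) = (p - 4)/(p - 7)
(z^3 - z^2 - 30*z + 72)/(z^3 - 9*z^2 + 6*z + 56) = (z^2 + 3*z - 18)/(z^2 - 5*z - 14)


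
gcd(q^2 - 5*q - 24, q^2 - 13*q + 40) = q - 8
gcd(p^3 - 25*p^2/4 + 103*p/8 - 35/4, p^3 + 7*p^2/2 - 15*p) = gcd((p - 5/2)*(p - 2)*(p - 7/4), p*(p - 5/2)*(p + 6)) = p - 5/2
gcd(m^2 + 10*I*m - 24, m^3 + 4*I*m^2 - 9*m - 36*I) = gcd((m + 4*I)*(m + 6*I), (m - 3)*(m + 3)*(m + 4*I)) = m + 4*I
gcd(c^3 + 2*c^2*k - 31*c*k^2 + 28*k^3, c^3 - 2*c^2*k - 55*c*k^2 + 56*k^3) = c^2 + 6*c*k - 7*k^2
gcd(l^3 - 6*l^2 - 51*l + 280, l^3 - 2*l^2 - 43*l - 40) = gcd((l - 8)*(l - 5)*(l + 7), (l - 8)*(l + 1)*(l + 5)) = l - 8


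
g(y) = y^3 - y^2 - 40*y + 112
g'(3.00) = -19.00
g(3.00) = 10.00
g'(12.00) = 368.00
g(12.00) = 1216.00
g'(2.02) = -31.80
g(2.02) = 35.36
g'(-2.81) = -10.69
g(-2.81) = 194.32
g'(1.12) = -38.48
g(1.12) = 67.35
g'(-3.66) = 7.51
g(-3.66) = 195.98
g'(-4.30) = 24.07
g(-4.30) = 186.00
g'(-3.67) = 7.75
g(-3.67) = 195.90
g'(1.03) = -38.88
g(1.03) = 70.83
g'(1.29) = -37.59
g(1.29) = 60.88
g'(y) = 3*y^2 - 2*y - 40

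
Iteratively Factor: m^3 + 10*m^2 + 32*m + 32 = (m + 4)*(m^2 + 6*m + 8) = (m + 4)^2*(m + 2)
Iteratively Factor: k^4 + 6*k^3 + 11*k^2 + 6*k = (k + 1)*(k^3 + 5*k^2 + 6*k) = (k + 1)*(k + 3)*(k^2 + 2*k) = (k + 1)*(k + 2)*(k + 3)*(k)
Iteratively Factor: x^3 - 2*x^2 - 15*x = (x)*(x^2 - 2*x - 15) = x*(x - 5)*(x + 3)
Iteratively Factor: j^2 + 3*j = (j)*(j + 3)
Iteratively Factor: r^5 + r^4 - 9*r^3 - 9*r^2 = (r)*(r^4 + r^3 - 9*r^2 - 9*r) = r*(r - 3)*(r^3 + 4*r^2 + 3*r) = r*(r - 3)*(r + 3)*(r^2 + r) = r*(r - 3)*(r + 1)*(r + 3)*(r)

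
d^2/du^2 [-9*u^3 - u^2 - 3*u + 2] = -54*u - 2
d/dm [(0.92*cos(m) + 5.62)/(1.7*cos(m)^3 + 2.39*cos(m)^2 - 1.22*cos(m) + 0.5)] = (3.128*cos(m)^3 + 30.8608*cos(m)^2 + 26.8636*cos(m) - 7.3164)*sin(m)/(2.89*cos(m)^6 + 8.126*cos(m)^5 + 1.5641*cos(m)^4 - 4.1316*cos(m)^3 + 3.8784*cos(m)^2 - 1.22*cos(m) + 0.25)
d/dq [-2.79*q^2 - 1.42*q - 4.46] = -5.58*q - 1.42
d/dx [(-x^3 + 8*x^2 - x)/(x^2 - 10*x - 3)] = (-x^4 + 20*x^3 - 70*x^2 - 48*x + 3)/(x^4 - 20*x^3 + 94*x^2 + 60*x + 9)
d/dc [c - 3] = 1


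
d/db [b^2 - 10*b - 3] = 2*b - 10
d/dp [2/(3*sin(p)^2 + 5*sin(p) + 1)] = -2*(6*sin(p) + 5)*cos(p)/(3*sin(p)^2 + 5*sin(p) + 1)^2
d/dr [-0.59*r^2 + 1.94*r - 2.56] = 1.94 - 1.18*r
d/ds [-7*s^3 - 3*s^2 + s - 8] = -21*s^2 - 6*s + 1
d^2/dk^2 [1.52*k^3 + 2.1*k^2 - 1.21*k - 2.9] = 9.12*k + 4.2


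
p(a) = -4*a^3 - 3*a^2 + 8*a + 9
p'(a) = -12*a^2 - 6*a + 8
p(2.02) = -20.05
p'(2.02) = -53.08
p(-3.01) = 66.82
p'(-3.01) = -82.66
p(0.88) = 10.99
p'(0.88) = -6.57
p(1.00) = 10.00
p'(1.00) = -10.00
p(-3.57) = 124.20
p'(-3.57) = -123.52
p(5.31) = -631.99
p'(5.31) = -362.21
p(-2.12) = 16.67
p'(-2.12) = -33.21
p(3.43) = -160.27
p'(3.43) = -153.76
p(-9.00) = 2610.00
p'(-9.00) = -910.00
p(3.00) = -102.00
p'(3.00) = -118.00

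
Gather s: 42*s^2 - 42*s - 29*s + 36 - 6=42*s^2 - 71*s + 30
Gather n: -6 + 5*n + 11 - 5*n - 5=0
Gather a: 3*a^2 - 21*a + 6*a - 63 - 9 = 3*a^2 - 15*a - 72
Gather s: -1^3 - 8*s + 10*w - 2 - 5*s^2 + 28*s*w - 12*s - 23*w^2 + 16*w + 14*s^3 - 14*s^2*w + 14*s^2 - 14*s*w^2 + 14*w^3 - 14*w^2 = 14*s^3 + s^2*(9 - 14*w) + s*(-14*w^2 + 28*w - 20) + 14*w^3 - 37*w^2 + 26*w - 3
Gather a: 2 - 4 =-2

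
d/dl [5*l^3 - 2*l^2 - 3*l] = 15*l^2 - 4*l - 3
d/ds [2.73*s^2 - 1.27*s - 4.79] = 5.46*s - 1.27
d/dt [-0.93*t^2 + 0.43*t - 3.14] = 0.43 - 1.86*t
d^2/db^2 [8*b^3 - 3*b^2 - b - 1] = 48*b - 6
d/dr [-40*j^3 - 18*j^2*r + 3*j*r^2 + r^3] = -18*j^2 + 6*j*r + 3*r^2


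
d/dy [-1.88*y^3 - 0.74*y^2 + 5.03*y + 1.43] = -5.64*y^2 - 1.48*y + 5.03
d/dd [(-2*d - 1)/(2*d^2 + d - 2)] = (-4*d^2 - 2*d + (2*d + 1)*(4*d + 1) + 4)/(2*d^2 + d - 2)^2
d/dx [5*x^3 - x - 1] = 15*x^2 - 1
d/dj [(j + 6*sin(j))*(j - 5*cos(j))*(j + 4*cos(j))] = -(j + 6*sin(j))*(j - 5*cos(j))*(4*sin(j) - 1) + (j + 6*sin(j))*(j + 4*cos(j))*(5*sin(j) + 1) + (j - 5*cos(j))*(j + 4*cos(j))*(6*cos(j) + 1)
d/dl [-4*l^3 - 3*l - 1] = -12*l^2 - 3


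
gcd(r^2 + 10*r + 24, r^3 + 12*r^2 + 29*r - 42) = r + 6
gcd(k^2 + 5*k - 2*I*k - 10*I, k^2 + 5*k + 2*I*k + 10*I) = k + 5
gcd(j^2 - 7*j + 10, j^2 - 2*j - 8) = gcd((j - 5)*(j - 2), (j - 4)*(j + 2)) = 1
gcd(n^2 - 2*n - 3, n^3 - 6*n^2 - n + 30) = n - 3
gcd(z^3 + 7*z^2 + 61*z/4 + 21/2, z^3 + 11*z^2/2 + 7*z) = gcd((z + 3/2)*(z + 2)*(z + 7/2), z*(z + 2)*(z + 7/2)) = z^2 + 11*z/2 + 7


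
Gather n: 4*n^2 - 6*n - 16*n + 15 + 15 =4*n^2 - 22*n + 30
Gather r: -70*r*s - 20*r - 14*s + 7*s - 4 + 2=r*(-70*s - 20) - 7*s - 2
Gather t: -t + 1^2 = 1 - t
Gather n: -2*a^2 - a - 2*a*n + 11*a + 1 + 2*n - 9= -2*a^2 + 10*a + n*(2 - 2*a) - 8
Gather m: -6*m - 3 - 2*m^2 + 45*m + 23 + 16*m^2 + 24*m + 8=14*m^2 + 63*m + 28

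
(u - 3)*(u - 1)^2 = u^3 - 5*u^2 + 7*u - 3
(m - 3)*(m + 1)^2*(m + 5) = m^4 + 4*m^3 - 10*m^2 - 28*m - 15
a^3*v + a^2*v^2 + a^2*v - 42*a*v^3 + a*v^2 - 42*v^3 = (a - 6*v)*(a + 7*v)*(a*v + v)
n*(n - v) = n^2 - n*v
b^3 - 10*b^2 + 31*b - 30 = (b - 5)*(b - 3)*(b - 2)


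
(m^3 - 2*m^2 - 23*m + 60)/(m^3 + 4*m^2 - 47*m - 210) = (m^2 - 7*m + 12)/(m^2 - m - 42)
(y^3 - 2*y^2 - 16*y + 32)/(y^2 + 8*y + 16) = (y^2 - 6*y + 8)/(y + 4)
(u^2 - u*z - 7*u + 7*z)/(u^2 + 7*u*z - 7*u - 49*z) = (u - z)/(u + 7*z)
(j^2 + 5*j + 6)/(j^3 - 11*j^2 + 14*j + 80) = (j + 3)/(j^2 - 13*j + 40)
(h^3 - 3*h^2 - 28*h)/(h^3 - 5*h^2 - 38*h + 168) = h*(h + 4)/(h^2 + 2*h - 24)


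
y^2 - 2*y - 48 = (y - 8)*(y + 6)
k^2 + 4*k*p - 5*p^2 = (k - p)*(k + 5*p)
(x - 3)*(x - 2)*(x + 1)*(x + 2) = x^4 - 2*x^3 - 7*x^2 + 8*x + 12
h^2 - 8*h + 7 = (h - 7)*(h - 1)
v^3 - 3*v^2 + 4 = (v - 2)^2*(v + 1)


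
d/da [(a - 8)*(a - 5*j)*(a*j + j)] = j*(3*a^2 - 10*a*j - 14*a + 35*j - 8)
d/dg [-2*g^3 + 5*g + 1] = 5 - 6*g^2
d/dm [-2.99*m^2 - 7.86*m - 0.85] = -5.98*m - 7.86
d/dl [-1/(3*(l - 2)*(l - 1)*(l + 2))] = ((l - 2)*(l - 1) + (l - 2)*(l + 2) + (l - 1)*(l + 2))/(3*(l - 2)^2*(l - 1)^2*(l + 2)^2)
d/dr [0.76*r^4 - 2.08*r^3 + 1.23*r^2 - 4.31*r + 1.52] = 3.04*r^3 - 6.24*r^2 + 2.46*r - 4.31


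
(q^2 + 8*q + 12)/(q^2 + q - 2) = (q + 6)/(q - 1)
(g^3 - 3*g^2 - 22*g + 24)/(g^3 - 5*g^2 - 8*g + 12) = (g + 4)/(g + 2)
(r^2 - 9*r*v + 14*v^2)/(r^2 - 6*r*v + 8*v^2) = (r - 7*v)/(r - 4*v)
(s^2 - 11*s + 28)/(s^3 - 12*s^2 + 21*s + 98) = (s - 4)/(s^2 - 5*s - 14)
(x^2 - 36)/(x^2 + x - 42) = (x + 6)/(x + 7)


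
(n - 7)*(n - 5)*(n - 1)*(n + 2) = n^4 - 11*n^3 + 21*n^2 + 59*n - 70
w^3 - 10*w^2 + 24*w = w*(w - 6)*(w - 4)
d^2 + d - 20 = (d - 4)*(d + 5)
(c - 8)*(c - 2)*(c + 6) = c^3 - 4*c^2 - 44*c + 96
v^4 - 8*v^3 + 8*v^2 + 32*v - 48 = (v - 6)*(v - 2)^2*(v + 2)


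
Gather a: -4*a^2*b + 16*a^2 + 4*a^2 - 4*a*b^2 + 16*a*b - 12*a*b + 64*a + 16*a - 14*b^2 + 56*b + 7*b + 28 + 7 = a^2*(20 - 4*b) + a*(-4*b^2 + 4*b + 80) - 14*b^2 + 63*b + 35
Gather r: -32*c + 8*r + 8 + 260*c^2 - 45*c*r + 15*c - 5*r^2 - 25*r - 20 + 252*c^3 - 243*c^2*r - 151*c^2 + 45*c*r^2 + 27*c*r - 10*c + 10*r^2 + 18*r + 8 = 252*c^3 + 109*c^2 - 27*c + r^2*(45*c + 5) + r*(-243*c^2 - 18*c + 1) - 4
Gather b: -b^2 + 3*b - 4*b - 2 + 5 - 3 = -b^2 - b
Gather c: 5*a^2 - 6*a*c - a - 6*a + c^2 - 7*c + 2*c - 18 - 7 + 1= 5*a^2 - 7*a + c^2 + c*(-6*a - 5) - 24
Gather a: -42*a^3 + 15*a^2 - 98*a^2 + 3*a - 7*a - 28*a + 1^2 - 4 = -42*a^3 - 83*a^2 - 32*a - 3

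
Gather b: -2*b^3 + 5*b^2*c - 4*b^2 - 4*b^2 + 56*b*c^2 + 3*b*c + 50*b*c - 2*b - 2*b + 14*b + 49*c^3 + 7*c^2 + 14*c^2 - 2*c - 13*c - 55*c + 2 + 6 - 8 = -2*b^3 + b^2*(5*c - 8) + b*(56*c^2 + 53*c + 10) + 49*c^3 + 21*c^2 - 70*c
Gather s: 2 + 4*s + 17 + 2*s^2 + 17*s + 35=2*s^2 + 21*s + 54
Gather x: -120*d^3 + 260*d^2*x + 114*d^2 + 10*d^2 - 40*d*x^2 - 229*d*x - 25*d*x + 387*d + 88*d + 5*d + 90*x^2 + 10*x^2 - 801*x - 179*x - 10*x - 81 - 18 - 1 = -120*d^3 + 124*d^2 + 480*d + x^2*(100 - 40*d) + x*(260*d^2 - 254*d - 990) - 100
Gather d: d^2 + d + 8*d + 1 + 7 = d^2 + 9*d + 8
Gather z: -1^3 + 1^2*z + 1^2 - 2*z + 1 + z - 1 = 0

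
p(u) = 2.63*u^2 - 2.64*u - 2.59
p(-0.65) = 0.24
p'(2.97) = 12.98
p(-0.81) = 1.27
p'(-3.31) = -20.05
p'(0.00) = -2.64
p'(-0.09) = -3.11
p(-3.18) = 32.40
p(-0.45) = -0.87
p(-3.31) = 34.96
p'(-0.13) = -3.32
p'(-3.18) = -19.37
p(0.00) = -2.59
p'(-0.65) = -6.06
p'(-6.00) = -34.20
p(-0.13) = -2.20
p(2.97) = 12.77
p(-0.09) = -2.33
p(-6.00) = 107.93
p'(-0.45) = -5.01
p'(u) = 5.26*u - 2.64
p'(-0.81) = -6.90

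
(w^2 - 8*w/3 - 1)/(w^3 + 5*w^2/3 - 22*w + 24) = (3*w + 1)/(3*w^2 + 14*w - 24)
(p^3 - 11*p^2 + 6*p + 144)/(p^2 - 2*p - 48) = (p^2 - 3*p - 18)/(p + 6)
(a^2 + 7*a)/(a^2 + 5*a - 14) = a/(a - 2)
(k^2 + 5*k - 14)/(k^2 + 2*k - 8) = (k + 7)/(k + 4)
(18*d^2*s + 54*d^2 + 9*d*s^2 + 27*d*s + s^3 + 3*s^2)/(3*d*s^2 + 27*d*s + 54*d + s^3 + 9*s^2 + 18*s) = (6*d + s)/(s + 6)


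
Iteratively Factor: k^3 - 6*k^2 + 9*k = (k)*(k^2 - 6*k + 9) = k*(k - 3)*(k - 3)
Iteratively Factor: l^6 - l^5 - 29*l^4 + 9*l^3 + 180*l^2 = (l - 5)*(l^5 + 4*l^4 - 9*l^3 - 36*l^2) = (l - 5)*(l + 4)*(l^4 - 9*l^2) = l*(l - 5)*(l + 4)*(l^3 - 9*l) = l*(l - 5)*(l + 3)*(l + 4)*(l^2 - 3*l) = l^2*(l - 5)*(l + 3)*(l + 4)*(l - 3)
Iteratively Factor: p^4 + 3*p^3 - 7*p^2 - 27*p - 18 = (p + 2)*(p^3 + p^2 - 9*p - 9) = (p + 1)*(p + 2)*(p^2 - 9) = (p - 3)*(p + 1)*(p + 2)*(p + 3)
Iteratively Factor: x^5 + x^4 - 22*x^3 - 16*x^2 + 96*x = (x + 3)*(x^4 - 2*x^3 - 16*x^2 + 32*x) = x*(x + 3)*(x^3 - 2*x^2 - 16*x + 32) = x*(x - 4)*(x + 3)*(x^2 + 2*x - 8) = x*(x - 4)*(x + 3)*(x + 4)*(x - 2)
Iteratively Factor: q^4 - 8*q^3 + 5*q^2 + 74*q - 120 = (q - 2)*(q^3 - 6*q^2 - 7*q + 60) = (q - 5)*(q - 2)*(q^2 - q - 12) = (q - 5)*(q - 2)*(q + 3)*(q - 4)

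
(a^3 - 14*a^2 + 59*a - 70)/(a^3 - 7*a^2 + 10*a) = (a - 7)/a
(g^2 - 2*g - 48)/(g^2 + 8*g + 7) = (g^2 - 2*g - 48)/(g^2 + 8*g + 7)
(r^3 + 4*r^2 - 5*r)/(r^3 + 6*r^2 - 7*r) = (r + 5)/(r + 7)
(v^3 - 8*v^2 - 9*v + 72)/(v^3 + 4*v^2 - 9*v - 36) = (v - 8)/(v + 4)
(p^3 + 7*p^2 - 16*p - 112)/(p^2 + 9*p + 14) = (p^2 - 16)/(p + 2)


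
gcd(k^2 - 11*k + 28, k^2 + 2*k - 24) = k - 4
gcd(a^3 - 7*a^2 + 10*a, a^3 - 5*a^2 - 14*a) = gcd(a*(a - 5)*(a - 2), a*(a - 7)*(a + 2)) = a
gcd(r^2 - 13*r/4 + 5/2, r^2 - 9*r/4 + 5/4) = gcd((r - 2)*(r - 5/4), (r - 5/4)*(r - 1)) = r - 5/4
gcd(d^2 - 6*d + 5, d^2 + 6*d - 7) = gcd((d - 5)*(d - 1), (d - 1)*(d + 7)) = d - 1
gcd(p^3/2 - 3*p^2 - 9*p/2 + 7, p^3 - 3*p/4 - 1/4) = p - 1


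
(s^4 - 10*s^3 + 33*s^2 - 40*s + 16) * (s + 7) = s^5 - 3*s^4 - 37*s^3 + 191*s^2 - 264*s + 112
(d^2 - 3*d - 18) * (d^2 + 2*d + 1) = d^4 - d^3 - 23*d^2 - 39*d - 18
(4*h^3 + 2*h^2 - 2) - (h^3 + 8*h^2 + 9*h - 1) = 3*h^3 - 6*h^2 - 9*h - 1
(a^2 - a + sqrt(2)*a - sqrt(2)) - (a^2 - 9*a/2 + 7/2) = sqrt(2)*a + 7*a/2 - 7/2 - sqrt(2)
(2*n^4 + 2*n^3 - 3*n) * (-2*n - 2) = -4*n^5 - 8*n^4 - 4*n^3 + 6*n^2 + 6*n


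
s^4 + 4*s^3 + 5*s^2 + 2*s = s*(s + 1)^2*(s + 2)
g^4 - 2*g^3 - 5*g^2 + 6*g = g*(g - 3)*(g - 1)*(g + 2)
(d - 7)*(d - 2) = d^2 - 9*d + 14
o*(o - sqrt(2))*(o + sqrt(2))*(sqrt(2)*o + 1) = sqrt(2)*o^4 + o^3 - 2*sqrt(2)*o^2 - 2*o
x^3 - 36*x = x*(x - 6)*(x + 6)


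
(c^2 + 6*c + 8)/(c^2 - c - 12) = (c^2 + 6*c + 8)/(c^2 - c - 12)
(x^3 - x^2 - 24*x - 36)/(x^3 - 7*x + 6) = (x^2 - 4*x - 12)/(x^2 - 3*x + 2)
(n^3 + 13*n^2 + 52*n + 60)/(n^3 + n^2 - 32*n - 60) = (n + 6)/(n - 6)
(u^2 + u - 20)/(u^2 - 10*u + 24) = (u + 5)/(u - 6)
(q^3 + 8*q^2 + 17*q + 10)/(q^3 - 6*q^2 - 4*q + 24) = (q^2 + 6*q + 5)/(q^2 - 8*q + 12)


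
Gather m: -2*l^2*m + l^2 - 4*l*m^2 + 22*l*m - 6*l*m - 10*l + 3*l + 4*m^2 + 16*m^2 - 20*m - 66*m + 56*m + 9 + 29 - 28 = l^2 - 7*l + m^2*(20 - 4*l) + m*(-2*l^2 + 16*l - 30) + 10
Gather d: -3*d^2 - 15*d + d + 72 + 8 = -3*d^2 - 14*d + 80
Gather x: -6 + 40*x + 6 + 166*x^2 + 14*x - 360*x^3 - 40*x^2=-360*x^3 + 126*x^2 + 54*x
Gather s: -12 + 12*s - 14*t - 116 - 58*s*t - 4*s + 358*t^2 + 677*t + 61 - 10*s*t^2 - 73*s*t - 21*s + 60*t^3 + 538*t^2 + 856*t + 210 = s*(-10*t^2 - 131*t - 13) + 60*t^3 + 896*t^2 + 1519*t + 143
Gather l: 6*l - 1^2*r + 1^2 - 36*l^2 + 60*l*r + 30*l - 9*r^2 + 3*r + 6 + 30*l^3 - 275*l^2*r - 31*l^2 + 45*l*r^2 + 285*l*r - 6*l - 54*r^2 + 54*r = 30*l^3 + l^2*(-275*r - 67) + l*(45*r^2 + 345*r + 30) - 63*r^2 + 56*r + 7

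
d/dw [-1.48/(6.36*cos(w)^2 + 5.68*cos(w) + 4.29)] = -(18.8256*cos(w) + 8.4064)*sin(w)/(6.36*cos(w)^2 + 5.68*cos(w) + 4.29)^2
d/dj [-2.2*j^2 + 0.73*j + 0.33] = 0.73 - 4.4*j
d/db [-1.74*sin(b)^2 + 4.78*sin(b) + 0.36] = (4.78 - 3.48*sin(b))*cos(b)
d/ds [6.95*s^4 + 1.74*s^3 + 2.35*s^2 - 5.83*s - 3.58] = 27.8*s^3 + 5.22*s^2 + 4.7*s - 5.83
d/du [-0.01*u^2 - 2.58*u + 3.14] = -0.02*u - 2.58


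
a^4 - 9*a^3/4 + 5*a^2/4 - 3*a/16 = a*(a - 3/2)*(a - 1/2)*(a - 1/4)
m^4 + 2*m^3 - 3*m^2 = m^2*(m - 1)*(m + 3)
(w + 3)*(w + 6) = w^2 + 9*w + 18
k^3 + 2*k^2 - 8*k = k*(k - 2)*(k + 4)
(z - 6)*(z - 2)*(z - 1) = z^3 - 9*z^2 + 20*z - 12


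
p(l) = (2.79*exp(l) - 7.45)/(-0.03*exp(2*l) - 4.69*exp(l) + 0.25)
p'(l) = (2.79*exp(l) - 7.45)*(0.06*exp(2*l) + 4.69*exp(l))/(-0.03*exp(2*l) - 4.69*exp(l) + 0.25)^2 + 2.79*exp(l)/(-0.03*exp(2*l) - 4.69*exp(l) + 0.25)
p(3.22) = -0.46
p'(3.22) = 0.01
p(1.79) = -0.32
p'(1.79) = -0.24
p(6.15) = -0.15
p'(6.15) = 0.11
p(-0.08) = 1.19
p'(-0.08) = -1.89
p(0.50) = 0.38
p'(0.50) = -1.00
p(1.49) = -0.23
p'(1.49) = -0.34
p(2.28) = -0.41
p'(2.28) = -0.13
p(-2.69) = 105.99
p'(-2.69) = -495.82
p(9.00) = -0.01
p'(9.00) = 0.01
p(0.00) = 1.04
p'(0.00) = -1.73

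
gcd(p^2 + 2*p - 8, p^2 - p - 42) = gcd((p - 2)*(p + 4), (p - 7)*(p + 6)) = 1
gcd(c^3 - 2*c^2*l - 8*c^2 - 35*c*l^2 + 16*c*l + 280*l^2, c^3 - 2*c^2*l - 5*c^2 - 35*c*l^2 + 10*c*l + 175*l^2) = c^2 - 2*c*l - 35*l^2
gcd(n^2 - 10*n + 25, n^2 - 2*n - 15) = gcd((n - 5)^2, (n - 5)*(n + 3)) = n - 5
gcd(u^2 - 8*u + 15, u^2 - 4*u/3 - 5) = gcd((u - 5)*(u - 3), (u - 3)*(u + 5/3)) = u - 3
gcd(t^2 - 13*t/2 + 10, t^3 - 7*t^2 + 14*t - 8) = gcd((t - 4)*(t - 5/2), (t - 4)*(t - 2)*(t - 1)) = t - 4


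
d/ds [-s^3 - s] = -3*s^2 - 1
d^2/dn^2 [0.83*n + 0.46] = 0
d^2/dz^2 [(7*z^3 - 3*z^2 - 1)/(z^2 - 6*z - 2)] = 2*(248*z^3 + 231*z^2 + 102*z - 50)/(z^6 - 18*z^5 + 102*z^4 - 144*z^3 - 204*z^2 - 72*z - 8)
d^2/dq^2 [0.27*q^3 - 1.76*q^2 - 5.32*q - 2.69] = 1.62*q - 3.52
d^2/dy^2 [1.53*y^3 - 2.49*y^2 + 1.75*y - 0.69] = 9.18*y - 4.98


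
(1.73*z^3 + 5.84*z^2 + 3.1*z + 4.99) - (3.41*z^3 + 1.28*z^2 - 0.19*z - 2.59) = -1.68*z^3 + 4.56*z^2 + 3.29*z + 7.58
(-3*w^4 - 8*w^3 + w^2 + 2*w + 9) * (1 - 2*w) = 6*w^5 + 13*w^4 - 10*w^3 - 3*w^2 - 16*w + 9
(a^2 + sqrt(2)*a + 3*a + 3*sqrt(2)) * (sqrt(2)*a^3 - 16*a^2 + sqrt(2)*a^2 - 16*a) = sqrt(2)*a^5 - 14*a^4 + 4*sqrt(2)*a^4 - 56*a^3 - 13*sqrt(2)*a^3 - 64*sqrt(2)*a^2 - 42*a^2 - 48*sqrt(2)*a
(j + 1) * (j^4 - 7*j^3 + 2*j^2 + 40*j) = j^5 - 6*j^4 - 5*j^3 + 42*j^2 + 40*j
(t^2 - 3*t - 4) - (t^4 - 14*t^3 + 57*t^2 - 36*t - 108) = -t^4 + 14*t^3 - 56*t^2 + 33*t + 104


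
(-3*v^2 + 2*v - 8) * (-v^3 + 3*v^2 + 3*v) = 3*v^5 - 11*v^4 + 5*v^3 - 18*v^2 - 24*v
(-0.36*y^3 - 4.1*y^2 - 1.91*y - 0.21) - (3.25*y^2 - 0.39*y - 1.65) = -0.36*y^3 - 7.35*y^2 - 1.52*y + 1.44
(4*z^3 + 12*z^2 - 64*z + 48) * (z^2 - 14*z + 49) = 4*z^5 - 44*z^4 - 36*z^3 + 1532*z^2 - 3808*z + 2352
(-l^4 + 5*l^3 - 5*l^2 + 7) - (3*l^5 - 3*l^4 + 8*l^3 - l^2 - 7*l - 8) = -3*l^5 + 2*l^4 - 3*l^3 - 4*l^2 + 7*l + 15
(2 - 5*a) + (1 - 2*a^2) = -2*a^2 - 5*a + 3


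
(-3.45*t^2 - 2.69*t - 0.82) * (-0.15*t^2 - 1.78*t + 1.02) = 0.5175*t^4 + 6.5445*t^3 + 1.3922*t^2 - 1.2842*t - 0.8364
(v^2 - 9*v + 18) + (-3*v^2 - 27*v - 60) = -2*v^2 - 36*v - 42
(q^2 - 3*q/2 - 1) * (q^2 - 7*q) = q^4 - 17*q^3/2 + 19*q^2/2 + 7*q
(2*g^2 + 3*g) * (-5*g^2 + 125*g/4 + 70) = -10*g^4 + 95*g^3/2 + 935*g^2/4 + 210*g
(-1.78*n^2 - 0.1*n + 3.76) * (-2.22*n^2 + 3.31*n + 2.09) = 3.9516*n^4 - 5.6698*n^3 - 12.3984*n^2 + 12.2366*n + 7.8584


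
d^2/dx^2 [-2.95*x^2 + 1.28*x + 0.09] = -5.90000000000000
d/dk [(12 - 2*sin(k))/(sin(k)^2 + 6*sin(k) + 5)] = 2*(sin(k)^2 - 12*sin(k) - 41)*cos(k)/(sin(k)^2 + 6*sin(k) + 5)^2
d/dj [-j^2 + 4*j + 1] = 4 - 2*j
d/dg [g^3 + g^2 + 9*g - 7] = 3*g^2 + 2*g + 9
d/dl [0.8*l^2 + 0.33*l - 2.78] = 1.6*l + 0.33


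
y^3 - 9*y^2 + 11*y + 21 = (y - 7)*(y - 3)*(y + 1)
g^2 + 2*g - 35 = (g - 5)*(g + 7)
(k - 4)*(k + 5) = k^2 + k - 20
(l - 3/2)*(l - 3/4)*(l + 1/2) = l^3 - 7*l^2/4 + 9/16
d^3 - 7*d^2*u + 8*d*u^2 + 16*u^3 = (d - 4*u)^2*(d + u)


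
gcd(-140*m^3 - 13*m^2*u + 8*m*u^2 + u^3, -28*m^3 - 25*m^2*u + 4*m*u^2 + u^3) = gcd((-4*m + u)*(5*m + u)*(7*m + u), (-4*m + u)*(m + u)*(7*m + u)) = -28*m^2 + 3*m*u + u^2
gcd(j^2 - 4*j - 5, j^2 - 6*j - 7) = j + 1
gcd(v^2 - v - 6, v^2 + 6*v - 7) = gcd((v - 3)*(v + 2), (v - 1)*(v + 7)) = 1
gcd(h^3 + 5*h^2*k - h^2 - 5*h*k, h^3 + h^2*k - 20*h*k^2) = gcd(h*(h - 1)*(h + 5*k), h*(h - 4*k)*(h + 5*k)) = h^2 + 5*h*k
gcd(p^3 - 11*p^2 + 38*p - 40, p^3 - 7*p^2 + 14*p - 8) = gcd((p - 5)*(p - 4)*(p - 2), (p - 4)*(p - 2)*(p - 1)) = p^2 - 6*p + 8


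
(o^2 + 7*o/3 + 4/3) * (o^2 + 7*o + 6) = o^4 + 28*o^3/3 + 71*o^2/3 + 70*o/3 + 8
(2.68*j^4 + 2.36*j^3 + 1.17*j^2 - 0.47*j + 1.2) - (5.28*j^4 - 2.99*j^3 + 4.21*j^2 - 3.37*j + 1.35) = -2.6*j^4 + 5.35*j^3 - 3.04*j^2 + 2.9*j - 0.15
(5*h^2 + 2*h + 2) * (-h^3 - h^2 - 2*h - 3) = -5*h^5 - 7*h^4 - 14*h^3 - 21*h^2 - 10*h - 6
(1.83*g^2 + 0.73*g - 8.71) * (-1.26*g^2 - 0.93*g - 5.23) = -2.3058*g^4 - 2.6217*g^3 + 0.724799999999999*g^2 + 4.2824*g + 45.5533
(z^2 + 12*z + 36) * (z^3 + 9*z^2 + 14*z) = z^5 + 21*z^4 + 158*z^3 + 492*z^2 + 504*z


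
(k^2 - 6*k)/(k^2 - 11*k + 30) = k/(k - 5)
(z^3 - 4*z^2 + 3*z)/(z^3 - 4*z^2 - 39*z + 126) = z*(z - 1)/(z^2 - z - 42)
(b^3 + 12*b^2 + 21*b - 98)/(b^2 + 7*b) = b + 5 - 14/b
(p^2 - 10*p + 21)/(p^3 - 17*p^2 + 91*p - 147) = 1/(p - 7)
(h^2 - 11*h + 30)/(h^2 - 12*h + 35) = (h - 6)/(h - 7)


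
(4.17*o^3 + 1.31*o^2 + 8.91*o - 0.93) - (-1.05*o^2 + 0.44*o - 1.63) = 4.17*o^3 + 2.36*o^2 + 8.47*o + 0.7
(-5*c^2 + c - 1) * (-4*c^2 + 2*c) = 20*c^4 - 14*c^3 + 6*c^2 - 2*c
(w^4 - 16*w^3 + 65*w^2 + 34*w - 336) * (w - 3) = w^5 - 19*w^4 + 113*w^3 - 161*w^2 - 438*w + 1008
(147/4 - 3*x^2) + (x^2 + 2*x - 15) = -2*x^2 + 2*x + 87/4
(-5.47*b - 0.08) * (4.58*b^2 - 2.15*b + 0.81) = -25.0526*b^3 + 11.3941*b^2 - 4.2587*b - 0.0648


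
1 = 1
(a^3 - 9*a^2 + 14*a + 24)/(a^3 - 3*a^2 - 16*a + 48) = (a^2 - 5*a - 6)/(a^2 + a - 12)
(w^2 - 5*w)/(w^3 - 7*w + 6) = w*(w - 5)/(w^3 - 7*w + 6)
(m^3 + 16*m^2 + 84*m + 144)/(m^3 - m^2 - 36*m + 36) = (m^2 + 10*m + 24)/(m^2 - 7*m + 6)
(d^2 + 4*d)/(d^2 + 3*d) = (d + 4)/(d + 3)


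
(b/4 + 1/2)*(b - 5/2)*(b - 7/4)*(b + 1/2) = b^4/4 - 7*b^3/16 - 21*b^2/16 + 107*b/64 + 35/32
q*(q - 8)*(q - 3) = q^3 - 11*q^2 + 24*q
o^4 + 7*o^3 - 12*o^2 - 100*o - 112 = (o - 4)*(o + 2)^2*(o + 7)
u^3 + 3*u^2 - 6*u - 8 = (u - 2)*(u + 1)*(u + 4)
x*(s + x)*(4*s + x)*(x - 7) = 4*s^2*x^2 - 28*s^2*x + 5*s*x^3 - 35*s*x^2 + x^4 - 7*x^3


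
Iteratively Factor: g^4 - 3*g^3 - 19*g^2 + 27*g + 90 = (g + 2)*(g^3 - 5*g^2 - 9*g + 45) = (g + 2)*(g + 3)*(g^2 - 8*g + 15) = (g - 3)*(g + 2)*(g + 3)*(g - 5)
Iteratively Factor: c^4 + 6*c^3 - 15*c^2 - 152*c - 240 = (c + 4)*(c^3 + 2*c^2 - 23*c - 60) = (c + 4)^2*(c^2 - 2*c - 15) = (c + 3)*(c + 4)^2*(c - 5)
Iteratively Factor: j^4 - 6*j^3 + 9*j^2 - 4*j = (j - 4)*(j^3 - 2*j^2 + j) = j*(j - 4)*(j^2 - 2*j + 1) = j*(j - 4)*(j - 1)*(j - 1)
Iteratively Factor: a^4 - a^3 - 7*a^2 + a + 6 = (a + 2)*(a^3 - 3*a^2 - a + 3) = (a - 3)*(a + 2)*(a^2 - 1) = (a - 3)*(a + 1)*(a + 2)*(a - 1)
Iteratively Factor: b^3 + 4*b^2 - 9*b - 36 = (b + 3)*(b^2 + b - 12) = (b + 3)*(b + 4)*(b - 3)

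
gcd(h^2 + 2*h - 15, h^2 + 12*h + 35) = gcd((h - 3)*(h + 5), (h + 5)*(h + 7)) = h + 5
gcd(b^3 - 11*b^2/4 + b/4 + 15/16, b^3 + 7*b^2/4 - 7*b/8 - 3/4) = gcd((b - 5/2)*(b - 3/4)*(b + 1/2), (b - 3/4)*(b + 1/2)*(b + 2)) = b^2 - b/4 - 3/8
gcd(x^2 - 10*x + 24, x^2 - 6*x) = x - 6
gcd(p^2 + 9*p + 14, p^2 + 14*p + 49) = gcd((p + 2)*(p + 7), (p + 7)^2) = p + 7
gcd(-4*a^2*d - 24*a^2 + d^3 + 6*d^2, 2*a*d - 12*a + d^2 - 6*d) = 2*a + d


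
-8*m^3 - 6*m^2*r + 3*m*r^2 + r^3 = (-2*m + r)*(m + r)*(4*m + r)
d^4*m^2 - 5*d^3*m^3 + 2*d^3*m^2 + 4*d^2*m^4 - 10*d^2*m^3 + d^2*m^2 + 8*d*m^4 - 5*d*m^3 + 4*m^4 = (d - 4*m)*(d - m)*(d*m + m)^2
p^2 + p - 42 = (p - 6)*(p + 7)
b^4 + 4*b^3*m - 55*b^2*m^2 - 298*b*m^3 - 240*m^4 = (b - 8*m)*(b + m)*(b + 5*m)*(b + 6*m)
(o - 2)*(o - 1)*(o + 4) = o^3 + o^2 - 10*o + 8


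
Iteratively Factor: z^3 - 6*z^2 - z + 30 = (z - 5)*(z^2 - z - 6) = (z - 5)*(z - 3)*(z + 2)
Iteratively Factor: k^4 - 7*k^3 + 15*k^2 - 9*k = (k - 3)*(k^3 - 4*k^2 + 3*k) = (k - 3)*(k - 1)*(k^2 - 3*k) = (k - 3)^2*(k - 1)*(k)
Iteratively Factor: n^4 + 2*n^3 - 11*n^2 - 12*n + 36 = (n - 2)*(n^3 + 4*n^2 - 3*n - 18) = (n - 2)^2*(n^2 + 6*n + 9) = (n - 2)^2*(n + 3)*(n + 3)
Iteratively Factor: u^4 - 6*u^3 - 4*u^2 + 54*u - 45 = (u - 3)*(u^3 - 3*u^2 - 13*u + 15) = (u - 3)*(u - 1)*(u^2 - 2*u - 15) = (u - 5)*(u - 3)*(u - 1)*(u + 3)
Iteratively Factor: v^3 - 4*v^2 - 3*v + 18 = (v - 3)*(v^2 - v - 6) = (v - 3)*(v + 2)*(v - 3)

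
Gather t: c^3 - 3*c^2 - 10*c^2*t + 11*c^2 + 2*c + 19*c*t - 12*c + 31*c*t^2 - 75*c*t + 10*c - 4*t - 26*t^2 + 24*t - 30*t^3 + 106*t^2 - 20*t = c^3 + 8*c^2 - 30*t^3 + t^2*(31*c + 80) + t*(-10*c^2 - 56*c)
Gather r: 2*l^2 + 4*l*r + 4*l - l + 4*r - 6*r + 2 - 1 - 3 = 2*l^2 + 3*l + r*(4*l - 2) - 2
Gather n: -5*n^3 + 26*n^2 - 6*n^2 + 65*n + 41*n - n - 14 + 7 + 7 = -5*n^3 + 20*n^2 + 105*n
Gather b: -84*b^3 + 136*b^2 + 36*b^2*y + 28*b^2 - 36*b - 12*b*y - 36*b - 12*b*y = -84*b^3 + b^2*(36*y + 164) + b*(-24*y - 72)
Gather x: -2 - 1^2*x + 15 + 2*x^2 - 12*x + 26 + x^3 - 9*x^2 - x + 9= x^3 - 7*x^2 - 14*x + 48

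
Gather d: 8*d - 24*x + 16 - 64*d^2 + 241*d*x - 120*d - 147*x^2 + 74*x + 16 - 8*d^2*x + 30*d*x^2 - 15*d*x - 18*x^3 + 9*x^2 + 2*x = d^2*(-8*x - 64) + d*(30*x^2 + 226*x - 112) - 18*x^3 - 138*x^2 + 52*x + 32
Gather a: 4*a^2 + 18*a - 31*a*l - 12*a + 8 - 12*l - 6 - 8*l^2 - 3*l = 4*a^2 + a*(6 - 31*l) - 8*l^2 - 15*l + 2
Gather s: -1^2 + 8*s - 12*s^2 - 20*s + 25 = -12*s^2 - 12*s + 24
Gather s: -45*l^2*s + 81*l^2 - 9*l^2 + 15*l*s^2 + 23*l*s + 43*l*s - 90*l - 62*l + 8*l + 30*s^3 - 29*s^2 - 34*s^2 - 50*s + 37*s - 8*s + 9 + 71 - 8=72*l^2 - 144*l + 30*s^3 + s^2*(15*l - 63) + s*(-45*l^2 + 66*l - 21) + 72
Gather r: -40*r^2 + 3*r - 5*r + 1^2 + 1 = -40*r^2 - 2*r + 2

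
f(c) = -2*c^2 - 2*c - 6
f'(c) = -4*c - 2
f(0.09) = -6.20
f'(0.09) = -2.36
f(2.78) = -27.02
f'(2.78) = -13.12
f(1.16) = -11.01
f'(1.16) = -6.64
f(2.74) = -26.50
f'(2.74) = -12.96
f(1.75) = -15.62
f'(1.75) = -9.00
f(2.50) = -23.50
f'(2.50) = -12.00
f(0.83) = -9.04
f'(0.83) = -5.32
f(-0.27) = -5.61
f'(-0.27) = -0.92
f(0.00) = -6.00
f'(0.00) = -2.00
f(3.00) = -30.00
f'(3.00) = -14.00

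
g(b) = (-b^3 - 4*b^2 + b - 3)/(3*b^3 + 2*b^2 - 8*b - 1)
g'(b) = (-9*b^2 - 4*b + 8)*(-b^3 - 4*b^2 + b - 3)/(3*b^3 + 2*b^2 - 8*b - 1)^2 + (-3*b^2 - 8*b + 1)/(3*b^3 + 2*b^2 - 8*b - 1)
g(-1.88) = -10.53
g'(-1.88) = 150.67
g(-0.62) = -1.23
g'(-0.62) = -0.95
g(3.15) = -0.81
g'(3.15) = 0.25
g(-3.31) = 0.23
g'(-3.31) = 0.37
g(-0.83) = -1.13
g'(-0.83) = -0.04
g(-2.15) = 3.14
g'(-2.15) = 16.95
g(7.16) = -0.50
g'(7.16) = 0.03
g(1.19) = 3.48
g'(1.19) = 17.42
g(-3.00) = 0.38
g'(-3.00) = 0.62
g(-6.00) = -0.12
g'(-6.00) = 0.05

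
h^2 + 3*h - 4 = (h - 1)*(h + 4)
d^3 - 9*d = d*(d - 3)*(d + 3)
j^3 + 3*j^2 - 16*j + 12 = (j - 2)*(j - 1)*(j + 6)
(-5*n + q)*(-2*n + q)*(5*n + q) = 50*n^3 - 25*n^2*q - 2*n*q^2 + q^3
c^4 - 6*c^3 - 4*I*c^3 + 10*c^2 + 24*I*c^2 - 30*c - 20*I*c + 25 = (c - 5)*(c - 1)*(c - 5*I)*(c + I)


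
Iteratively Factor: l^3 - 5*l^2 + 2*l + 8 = (l - 4)*(l^2 - l - 2) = (l - 4)*(l - 2)*(l + 1)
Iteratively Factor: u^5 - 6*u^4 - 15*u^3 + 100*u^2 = (u - 5)*(u^4 - u^3 - 20*u^2) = u*(u - 5)*(u^3 - u^2 - 20*u) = u*(u - 5)^2*(u^2 + 4*u) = u^2*(u - 5)^2*(u + 4)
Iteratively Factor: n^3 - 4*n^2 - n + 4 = (n + 1)*(n^2 - 5*n + 4) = (n - 1)*(n + 1)*(n - 4)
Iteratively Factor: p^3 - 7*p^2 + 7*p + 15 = (p - 3)*(p^2 - 4*p - 5) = (p - 3)*(p + 1)*(p - 5)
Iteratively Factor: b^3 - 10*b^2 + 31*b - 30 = (b - 2)*(b^2 - 8*b + 15) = (b - 3)*(b - 2)*(b - 5)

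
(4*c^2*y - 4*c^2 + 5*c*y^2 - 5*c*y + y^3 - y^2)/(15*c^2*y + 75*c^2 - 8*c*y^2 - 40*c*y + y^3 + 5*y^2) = (4*c^2*y - 4*c^2 + 5*c*y^2 - 5*c*y + y^3 - y^2)/(15*c^2*y + 75*c^2 - 8*c*y^2 - 40*c*y + y^3 + 5*y^2)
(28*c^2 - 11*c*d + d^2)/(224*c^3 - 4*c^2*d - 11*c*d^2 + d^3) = (4*c - d)/(32*c^2 + 4*c*d - d^2)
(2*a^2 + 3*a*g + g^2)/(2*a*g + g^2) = (a + g)/g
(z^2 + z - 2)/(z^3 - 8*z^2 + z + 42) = (z - 1)/(z^2 - 10*z + 21)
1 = 1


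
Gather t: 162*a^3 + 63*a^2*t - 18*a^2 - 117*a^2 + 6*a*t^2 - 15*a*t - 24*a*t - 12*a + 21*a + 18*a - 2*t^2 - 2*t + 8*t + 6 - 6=162*a^3 - 135*a^2 + 27*a + t^2*(6*a - 2) + t*(63*a^2 - 39*a + 6)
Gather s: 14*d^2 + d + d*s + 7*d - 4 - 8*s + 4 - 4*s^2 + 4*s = 14*d^2 + 8*d - 4*s^2 + s*(d - 4)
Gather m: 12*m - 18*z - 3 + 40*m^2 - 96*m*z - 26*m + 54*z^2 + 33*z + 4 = 40*m^2 + m*(-96*z - 14) + 54*z^2 + 15*z + 1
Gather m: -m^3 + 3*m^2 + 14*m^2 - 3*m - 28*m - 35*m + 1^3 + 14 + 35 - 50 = -m^3 + 17*m^2 - 66*m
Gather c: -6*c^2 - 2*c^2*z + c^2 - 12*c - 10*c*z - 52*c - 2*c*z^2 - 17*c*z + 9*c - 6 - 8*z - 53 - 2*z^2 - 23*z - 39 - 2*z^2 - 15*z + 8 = c^2*(-2*z - 5) + c*(-2*z^2 - 27*z - 55) - 4*z^2 - 46*z - 90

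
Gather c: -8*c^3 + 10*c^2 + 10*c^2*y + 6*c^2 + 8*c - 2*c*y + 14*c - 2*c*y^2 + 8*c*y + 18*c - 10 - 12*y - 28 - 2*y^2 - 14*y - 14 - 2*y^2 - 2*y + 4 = -8*c^3 + c^2*(10*y + 16) + c*(-2*y^2 + 6*y + 40) - 4*y^2 - 28*y - 48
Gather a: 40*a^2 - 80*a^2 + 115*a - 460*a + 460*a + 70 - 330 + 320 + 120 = -40*a^2 + 115*a + 180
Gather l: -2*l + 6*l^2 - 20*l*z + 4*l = 6*l^2 + l*(2 - 20*z)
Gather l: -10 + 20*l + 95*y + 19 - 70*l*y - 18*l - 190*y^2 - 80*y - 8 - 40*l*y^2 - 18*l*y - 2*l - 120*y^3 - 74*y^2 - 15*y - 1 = l*(-40*y^2 - 88*y) - 120*y^3 - 264*y^2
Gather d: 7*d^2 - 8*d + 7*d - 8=7*d^2 - d - 8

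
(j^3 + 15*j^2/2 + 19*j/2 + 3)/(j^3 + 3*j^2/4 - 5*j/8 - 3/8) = 4*(j + 6)/(4*j - 3)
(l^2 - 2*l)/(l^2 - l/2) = 2*(l - 2)/(2*l - 1)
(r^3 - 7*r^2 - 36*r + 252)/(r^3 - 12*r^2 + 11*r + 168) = (r^2 - 36)/(r^2 - 5*r - 24)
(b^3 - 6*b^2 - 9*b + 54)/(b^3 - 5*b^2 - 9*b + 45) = (b - 6)/(b - 5)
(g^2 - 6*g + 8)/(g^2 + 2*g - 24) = (g - 2)/(g + 6)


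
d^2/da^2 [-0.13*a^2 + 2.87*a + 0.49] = -0.260000000000000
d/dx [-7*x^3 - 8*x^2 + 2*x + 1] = -21*x^2 - 16*x + 2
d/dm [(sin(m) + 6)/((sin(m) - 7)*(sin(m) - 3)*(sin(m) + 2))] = 2*(-sin(m)^3 - 5*sin(m)^2 + 48*sin(m) + 18)*cos(m)/((sin(m) - 7)^2*(sin(m) - 3)^2*(sin(m) + 2)^2)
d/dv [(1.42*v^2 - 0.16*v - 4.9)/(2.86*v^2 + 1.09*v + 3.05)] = (2.0054*v^2 + 36.69*v + 4.853)/(8.1796*v^4 + 6.2348*v^3 + 18.6341*v^2 + 6.649*v + 9.3025)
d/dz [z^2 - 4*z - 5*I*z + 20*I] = 2*z - 4 - 5*I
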